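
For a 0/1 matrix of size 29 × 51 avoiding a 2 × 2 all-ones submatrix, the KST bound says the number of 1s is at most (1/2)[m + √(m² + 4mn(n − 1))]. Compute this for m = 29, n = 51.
z(29, 51; 2, 2) ≤ (1/2)[29 + √(29² + 4·29·51·50)] = (1/2)[29 + √296641] = 286.8238

Kővári–Sós–Turán: let r_1, ..., r_29 be the row sums and z = Σ r_i the total number of 1s. Each pair of columns can share at most one row with both entries 1 (else a 2×2 all-ones block appears), so Σ_i C(r_i, 2) ≤ C(51, 2) = 1275. By convexity Σ_i C(r_i, 2) ≥ 29·C(z/29, 2) = z(z − 29)/(2·29), giving z² − 29z − 29·51·50 ≤ 0 and hence z ≤ (1/2)[29 + √(841 + 4·73950)] = (1/2)[29 + √296641] ≈ (1/2)(29 + 544.6476) = 286.8238.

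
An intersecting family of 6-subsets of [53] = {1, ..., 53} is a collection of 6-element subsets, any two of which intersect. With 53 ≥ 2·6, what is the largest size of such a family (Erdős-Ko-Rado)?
max |F| = C(52, 5) = 2598960

The Erdős-Ko-Rado theorem states: for n ≥ 2k, an intersecting family of k-subsets of an n-element set has size at most C(n − 1, k − 1), with equality for 'star' families {A ⊆ [n] : |A| = k, i ∈ A} (fix an element i). For n = 53, k = 6: C(52, 5) = 2598960.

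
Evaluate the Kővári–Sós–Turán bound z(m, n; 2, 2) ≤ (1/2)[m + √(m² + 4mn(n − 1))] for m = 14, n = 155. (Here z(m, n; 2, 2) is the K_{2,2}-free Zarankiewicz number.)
z(14, 155; 2, 2) ≤ (1/2)[14 + √(14² + 4·14·155·154)] = (1/2)[14 + √1336916] = 585.1254

Kővári–Sós–Turán: let r_1, ..., r_14 be the row sums and z = Σ r_i the total number of 1s. Each pair of columns can share at most one row with both entries 1 (else a 2×2 all-ones block appears), so Σ_i C(r_i, 2) ≤ C(155, 2) = 11935. By convexity Σ_i C(r_i, 2) ≥ 14·C(z/14, 2) = z(z − 14)/(2·14), giving z² − 14z − 14·155·154 ≤ 0 and hence z ≤ (1/2)[14 + √(196 + 4·334180)] = (1/2)[14 + √1336916] ≈ (1/2)(14 + 1156.2508) = 585.1254.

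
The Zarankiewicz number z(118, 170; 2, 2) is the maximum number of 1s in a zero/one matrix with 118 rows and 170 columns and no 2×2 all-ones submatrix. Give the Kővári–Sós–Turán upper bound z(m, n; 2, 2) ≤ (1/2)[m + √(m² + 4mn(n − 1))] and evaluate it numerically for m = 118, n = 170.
z(118, 170; 2, 2) ≤ (1/2)[118 + √(118² + 4·118·170·169)] = (1/2)[118 + √13574484] = 1901.1783

Kővári–Sós–Turán: let r_1, ..., r_118 be the row sums and z = Σ r_i the total number of 1s. Each pair of columns can share at most one row with both entries 1 (else a 2×2 all-ones block appears), so Σ_i C(r_i, 2) ≤ C(170, 2) = 14365. By convexity Σ_i C(r_i, 2) ≥ 118·C(z/118, 2) = z(z − 118)/(2·118), giving z² − 118z − 118·170·169 ≤ 0 and hence z ≤ (1/2)[118 + √(13924 + 4·3390140)] = (1/2)[118 + √13574484] ≈ (1/2)(118 + 3684.3567) = 1901.1783.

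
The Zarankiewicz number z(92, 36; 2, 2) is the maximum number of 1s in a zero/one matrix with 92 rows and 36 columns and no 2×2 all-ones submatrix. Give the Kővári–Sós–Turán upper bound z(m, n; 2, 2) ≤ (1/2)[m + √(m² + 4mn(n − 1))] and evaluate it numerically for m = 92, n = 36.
z(92, 36; 2, 2) ≤ (1/2)[92 + √(92² + 4·92·36·35)] = (1/2)[92 + √472144] = 389.5637

Kővári–Sós–Turán: let r_1, ..., r_92 be the row sums and z = Σ r_i the total number of 1s. Each pair of columns can share at most one row with both entries 1 (else a 2×2 all-ones block appears), so Σ_i C(r_i, 2) ≤ C(36, 2) = 630. By convexity Σ_i C(r_i, 2) ≥ 92·C(z/92, 2) = z(z − 92)/(2·92), giving z² − 92z − 92·36·35 ≤ 0 and hence z ≤ (1/2)[92 + √(8464 + 4·115920)] = (1/2)[92 + √472144] ≈ (1/2)(92 + 687.1274) = 389.5637.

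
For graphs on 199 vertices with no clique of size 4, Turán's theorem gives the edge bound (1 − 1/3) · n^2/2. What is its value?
Turán density bound = (2/3) · 199^2/2 = 39601/3 ≈ 13200.3333

Turán's theorem: ex(n, K_{r+1}) is achieved by the complete r-partite Turán graph T(n, r) with parts as balanced as possible, and is at most (1 − 1/r) · n^2/2. For r = 3, n = 199: the density bound is (2/3) · 39601/2 = 39601/3 ≈ 13200.3333. The integer-valued extremum is e(T(199, 3)) = 13200, which is strictly less than the density bound 39601/3 since 3 ∤ 199 (the parts of T(199, 3) cannot all be equal).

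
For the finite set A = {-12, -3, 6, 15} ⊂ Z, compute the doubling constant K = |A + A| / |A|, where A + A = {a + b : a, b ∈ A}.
K = |A + A| / |A| = 7/4

Enumerate A + A = {a + b : a, b ∈ A}. With |A| = 4, there are |A|^2 = 16 ordered sum pairs; collecting distinct values, A + A = {-24, -15, -6, 3, 12, 21, 30}, so |A + A| = 7. Thus K = 7/4. Here |A + A| = 2|A| − 1 = 7, the minimum possible — so K = 7/4 is minimal, which holds iff A is an arithmetic progression.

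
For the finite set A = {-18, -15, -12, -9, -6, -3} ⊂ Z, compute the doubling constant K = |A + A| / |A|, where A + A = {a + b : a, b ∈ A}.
K = |A + A| / |A| = 11/6

Enumerate A + A = {a + b : a, b ∈ A}. With |A| = 6, there are |A|^2 = 36 ordered sum pairs; collecting distinct values, A + A = {-36, -33, -30, -27, -24, -21, -18, -15, -12, -9, -6}, so |A + A| = 11. Thus K = 11/6. Here |A + A| = 2|A| − 1 = 11, the minimum possible — so K = 11/6 is minimal, which holds iff A is an arithmetic progression.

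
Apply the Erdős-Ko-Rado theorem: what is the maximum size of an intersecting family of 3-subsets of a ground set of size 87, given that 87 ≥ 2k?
max |F| = C(86, 2) = 3655

The Erdős-Ko-Rado theorem states: for n ≥ 2k, an intersecting family of k-subsets of an n-element set has size at most C(n − 1, k − 1), with equality for 'star' families {A ⊆ [n] : |A| = k, i ∈ A} (fix an element i). For n = 87, k = 3: C(86, 2) = 3655.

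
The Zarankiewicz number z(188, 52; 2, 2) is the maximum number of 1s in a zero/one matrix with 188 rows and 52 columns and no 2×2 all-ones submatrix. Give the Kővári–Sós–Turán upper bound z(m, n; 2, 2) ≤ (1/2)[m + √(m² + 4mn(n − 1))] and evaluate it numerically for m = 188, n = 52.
z(188, 52; 2, 2) ≤ (1/2)[188 + √(188² + 4·188·52·51)] = (1/2)[188 + √2029648] = 806.3286

Kővári–Sós–Turán: let r_1, ..., r_188 be the row sums and z = Σ r_i the total number of 1s. Each pair of columns can share at most one row with both entries 1 (else a 2×2 all-ones block appears), so Σ_i C(r_i, 2) ≤ C(52, 2) = 1326. By convexity Σ_i C(r_i, 2) ≥ 188·C(z/188, 2) = z(z − 188)/(2·188), giving z² − 188z − 188·52·51 ≤ 0 and hence z ≤ (1/2)[188 + √(35344 + 4·498576)] = (1/2)[188 + √2029648] ≈ (1/2)(188 + 1424.6572) = 806.3286.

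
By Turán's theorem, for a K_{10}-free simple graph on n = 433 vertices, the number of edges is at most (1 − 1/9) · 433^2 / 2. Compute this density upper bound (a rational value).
Turán density bound = (8/9) · 433^2/2 = 749956/9 ≈ 83328.4444

Turán's theorem: ex(n, K_{r+1}) is achieved by the complete r-partite Turán graph T(n, r) with parts as balanced as possible, and is at most (1 − 1/r) · n^2/2. For r = 9, n = 433: the density bound is (8/9) · 187489/2 = 749956/9 ≈ 83328.4444. The integer-valued extremum is e(T(433, 9)) = 83328, which is strictly less than the density bound 749956/9 since 9 ∤ 433 (the parts of T(433, 9) cannot all be equal).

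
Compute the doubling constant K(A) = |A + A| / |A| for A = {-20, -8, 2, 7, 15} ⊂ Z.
K = |A + A| / |A| = 15/5 = 3

Enumerate A + A = {a + b : a, b ∈ A}. With |A| = 5, there are |A|^2 = 25 ordered sum pairs; collecting distinct values, A + A = {-40, -28, -18, -16, -13, -6, -5, -1, 4, 7, 9, 14, 17, 22, 30}, so |A + A| = 15. Thus K = 15/5 = 3. For comparison, the minimum possible |A + A| over all 5-element sets is 2·5 − 1 = 9 (so min K = 9/5), attained only by arithmetic progressions.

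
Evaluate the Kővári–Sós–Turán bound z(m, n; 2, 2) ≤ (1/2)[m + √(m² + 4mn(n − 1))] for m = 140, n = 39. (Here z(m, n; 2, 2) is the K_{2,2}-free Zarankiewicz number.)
z(140, 39; 2, 2) ≤ (1/2)[140 + √(140² + 4·140·39·38)] = (1/2)[140 + √849520] = 530.847

Kővári–Sós–Turán: let r_1, ..., r_140 be the row sums and z = Σ r_i the total number of 1s. Each pair of columns can share at most one row with both entries 1 (else a 2×2 all-ones block appears), so Σ_i C(r_i, 2) ≤ C(39, 2) = 741. By convexity Σ_i C(r_i, 2) ≥ 140·C(z/140, 2) = z(z − 140)/(2·140), giving z² − 140z − 140·39·38 ≤ 0 and hence z ≤ (1/2)[140 + √(19600 + 4·207480)] = (1/2)[140 + √849520] ≈ (1/2)(140 + 921.6941) = 530.847.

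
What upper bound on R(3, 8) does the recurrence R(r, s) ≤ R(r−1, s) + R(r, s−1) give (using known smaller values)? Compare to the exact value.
R(3, 8) ≤ R(2, 8) + R(3, 7) = 8 + 23 = 31; exact value R(3, 8) = 28.

The Erdős–Szekeres recurrence R(r, s) ≤ R(r−1, s) + R(r, s−1) applied to (r, s) = (3, 8) gives
  R(3, 8) ≤ R(2, 8) + R(3, 7) = 8 + 23 = 31.
(Recall R(2, k) = k and R is symmetric.) The recurrence is not tight here (it gives 31, but the exact value is R(3, 8) = 28); the tight upper bound requires a sharper argument than the simple recurrence, combined with a lower-bound construction on K_{27}.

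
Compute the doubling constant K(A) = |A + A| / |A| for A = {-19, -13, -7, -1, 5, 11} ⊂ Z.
K = |A + A| / |A| = 11/6

Enumerate A + A = {a + b : a, b ∈ A}. With |A| = 6, there are |A|^2 = 36 ordered sum pairs; collecting distinct values, A + A = {-38, -32, -26, -20, -14, -8, -2, 4, 10, 16, 22}, so |A + A| = 11. Thus K = 11/6. Here |A + A| = 2|A| − 1 = 11, the minimum possible — so K = 11/6 is minimal, which holds iff A is an arithmetic progression.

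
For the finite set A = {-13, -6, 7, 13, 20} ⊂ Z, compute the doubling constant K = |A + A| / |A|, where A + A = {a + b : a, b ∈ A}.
K = |A + A| / |A| = 13/5

Enumerate A + A = {a + b : a, b ∈ A}. With |A| = 5, there are |A|^2 = 25 ordered sum pairs; collecting distinct values, A + A = {-26, -19, -12, -6, 0, 1, 7, 14, 20, 26, 27, 33, 40}, so |A + A| = 13. Thus K = 13/5. For comparison, the minimum possible |A + A| over all 5-element sets is 2·5 − 1 = 9 (so min K = 9/5), attained only by arithmetic progressions.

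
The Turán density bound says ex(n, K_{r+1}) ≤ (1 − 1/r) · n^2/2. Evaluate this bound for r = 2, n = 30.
Turán density bound = (1/2) · 30^2/2 = 225

Turán's theorem: ex(n, K_{r+1}) is achieved by the complete r-partite Turán graph T(n, r) with parts as balanced as possible, and is at most (1 − 1/r) · n^2/2. For r = 2, n = 30: the density bound is (1/2) · 900/2 = 225. Since 2 ∣ 30, the Turán graph T(30, 2) has parts of equal size 15, and its edge count e(T(30, 2)) = 225 attains the density bound exactly.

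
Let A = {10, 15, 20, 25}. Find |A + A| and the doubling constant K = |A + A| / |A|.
K = |A + A| / |A| = 7/4

Enumerate A + A = {a + b : a, b ∈ A}. With |A| = 4, there are |A|^2 = 16 ordered sum pairs; collecting distinct values, A + A = {20, 25, 30, 35, 40, 45, 50}, so |A + A| = 7. Thus K = 7/4. Here |A + A| = 2|A| − 1 = 7, the minimum possible — so K = 7/4 is minimal, which holds iff A is an arithmetic progression.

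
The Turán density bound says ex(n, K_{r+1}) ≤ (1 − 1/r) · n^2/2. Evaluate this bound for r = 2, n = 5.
Turán density bound = (1/2) · 5^2/2 = 25/4 ≈ 6.25

Turán's theorem: ex(n, K_{r+1}) is achieved by the complete r-partite Turán graph T(n, r) with parts as balanced as possible, and is at most (1 − 1/r) · n^2/2. For r = 2, n = 5: the density bound is (1/2) · 25/2 = 25/4 ≈ 6.25. The integer-valued extremum is e(T(5, 2)) = 6, which is strictly less than the density bound 25/4 since 2 ∤ 5 (the parts of T(5, 2) cannot all be equal).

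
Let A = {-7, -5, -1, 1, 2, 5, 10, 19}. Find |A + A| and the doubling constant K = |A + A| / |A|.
K = |A + A| / |A| = 29/8

Enumerate A + A = {a + b : a, b ∈ A}. With |A| = 8, there are |A|^2 = 64 ordered sum pairs; collecting distinct values, A + A = {-14, -12, -10, -8, -6, -5, -4, -3, -2, 0, 1, 2, 3, 4, 5, 6, 7, 9, 10, 11, 12, 14, 15, 18, 20, 21, 24, 29, 38}, so |A + A| = 29. Thus K = 29/8. For comparison, the minimum possible |A + A| over all 8-element sets is 2·8 − 1 = 15 (so min K = 15/8), attained only by arithmetic progressions.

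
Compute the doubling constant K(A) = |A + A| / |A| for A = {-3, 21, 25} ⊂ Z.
K = |A + A| / |A| = 6/3 = 2

Enumerate A + A = {a + b : a, b ∈ A}. With |A| = 3, there are |A|^2 = 9 ordered sum pairs; collecting distinct values, A + A = {-6, 18, 22, 42, 46, 50}, so |A + A| = 6. Thus K = 6/3 = 2. For comparison, the minimum possible |A + A| over all 3-element sets is 2·3 − 1 = 5 (so min K = 5/3), attained only by arithmetic progressions.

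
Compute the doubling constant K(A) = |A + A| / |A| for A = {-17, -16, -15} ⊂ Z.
K = |A + A| / |A| = 5/3

Enumerate A + A = {a + b : a, b ∈ A}. With |A| = 3, there are |A|^2 = 9 ordered sum pairs; collecting distinct values, A + A = {-34, -33, -32, -31, -30}, so |A + A| = 5. Thus K = 5/3. Here |A + A| = 2|A| − 1 = 5, the minimum possible — so K = 5/3 is minimal, which holds iff A is an arithmetic progression.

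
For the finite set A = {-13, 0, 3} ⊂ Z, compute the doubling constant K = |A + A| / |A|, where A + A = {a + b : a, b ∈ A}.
K = |A + A| / |A| = 6/3 = 2

Enumerate A + A = {a + b : a, b ∈ A}. With |A| = 3, there are |A|^2 = 9 ordered sum pairs; collecting distinct values, A + A = {-26, -13, -10, 0, 3, 6}, so |A + A| = 6. Thus K = 6/3 = 2. For comparison, the minimum possible |A + A| over all 3-element sets is 2·3 − 1 = 5 (so min K = 5/3), attained only by arithmetic progressions.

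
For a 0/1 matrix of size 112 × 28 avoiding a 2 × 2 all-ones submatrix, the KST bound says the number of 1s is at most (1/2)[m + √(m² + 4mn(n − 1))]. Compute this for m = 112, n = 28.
z(112, 28; 2, 2) ≤ (1/2)[112 + √(112² + 4·112·28·27)] = (1/2)[112 + √351232] = 352.3241

Kővári–Sós–Turán: let r_1, ..., r_112 be the row sums and z = Σ r_i the total number of 1s. Each pair of columns can share at most one row with both entries 1 (else a 2×2 all-ones block appears), so Σ_i C(r_i, 2) ≤ C(28, 2) = 378. By convexity Σ_i C(r_i, 2) ≥ 112·C(z/112, 2) = z(z − 112)/(2·112), giving z² − 112z − 112·28·27 ≤ 0 and hence z ≤ (1/2)[112 + √(12544 + 4·84672)] = (1/2)[112 + √351232] ≈ (1/2)(112 + 592.6483) = 352.3241.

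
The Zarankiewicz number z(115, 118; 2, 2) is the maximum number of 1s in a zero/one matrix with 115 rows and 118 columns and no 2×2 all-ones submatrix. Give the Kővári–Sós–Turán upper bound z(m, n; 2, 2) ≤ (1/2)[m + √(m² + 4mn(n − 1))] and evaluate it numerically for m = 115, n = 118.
z(115, 118; 2, 2) ≤ (1/2)[115 + √(115² + 4·115·118·117)] = (1/2)[115 + √6363985] = 1318.847

Kővári–Sós–Turán: let r_1, ..., r_115 be the row sums and z = Σ r_i the total number of 1s. Each pair of columns can share at most one row with both entries 1 (else a 2×2 all-ones block appears), so Σ_i C(r_i, 2) ≤ C(118, 2) = 6903. By convexity Σ_i C(r_i, 2) ≥ 115·C(z/115, 2) = z(z − 115)/(2·115), giving z² − 115z − 115·118·117 ≤ 0 and hence z ≤ (1/2)[115 + √(13225 + 4·1587690)] = (1/2)[115 + √6363985] ≈ (1/2)(115 + 2522.694) = 1318.847.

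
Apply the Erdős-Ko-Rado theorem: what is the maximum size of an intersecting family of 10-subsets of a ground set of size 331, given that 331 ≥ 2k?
max |F| = C(330, 9) = 114570488970387450

The Erdős-Ko-Rado theorem states: for n ≥ 2k, an intersecting family of k-subsets of an n-element set has size at most C(n − 1, k − 1), with equality for 'star' families {A ⊆ [n] : |A| = k, i ∈ A} (fix an element i). For n = 331, k = 10: C(330, 9) = 114570488970387450.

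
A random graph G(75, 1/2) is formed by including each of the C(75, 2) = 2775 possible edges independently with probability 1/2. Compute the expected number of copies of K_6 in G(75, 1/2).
E[# K_6] = C(75, 6) · (1/2)^C(6, 2) = 201359550 / 2^15 = 100679775/16384 ≈ 6145.005798

For each 6-subset S of vertices (there are C(75, 6) = 201359550 such S), let X_S = 1 if S induces a K_6 (all C(6, 2) = 15 edges present). Then P(X_S = 1) = (1/2)^15 = 1/32768. By linearity of expectation, E[# K_6] = C(75, 6) · (1/2)^15 = 201359550 / 32768 = 100679775/16384 ≈ 6145.005798.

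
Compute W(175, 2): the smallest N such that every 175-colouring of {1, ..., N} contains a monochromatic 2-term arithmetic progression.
W(175, 2) = 175 + 1 = 176

A 2-term AP is any pair of integers, so a monochromatic 2-AP exists iff some colour is used at least twice. With 175 colours, the colouring i ↦ i on {1, ..., 175} uses each colour once, avoiding any monochromatic pair, so W(175, 2) > 175. For {1, ..., 176}, pigeonhole forces two integers of the same colour, which form a monochromatic 2-AP. Hence W(175, 2) = 176.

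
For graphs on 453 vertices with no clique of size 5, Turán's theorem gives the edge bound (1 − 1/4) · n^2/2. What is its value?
Turán density bound = (3/4) · 453^2/2 = 615627/8 ≈ 76953.375

Turán's theorem: ex(n, K_{r+1}) is achieved by the complete r-partite Turán graph T(n, r) with parts as balanced as possible, and is at most (1 − 1/r) · n^2/2. For r = 4, n = 453: the density bound is (3/4) · 205209/2 = 615627/8 ≈ 76953.375. The integer-valued extremum is e(T(453, 4)) = 76953, which is strictly less than the density bound 615627/8 since 4 ∤ 453 (the parts of T(453, 4) cannot all be equal).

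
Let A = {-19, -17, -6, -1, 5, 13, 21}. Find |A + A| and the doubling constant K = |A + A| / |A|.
K = |A + A| / |A| = 25/7

Enumerate A + A = {a + b : a, b ∈ A}. With |A| = 7, there are |A|^2 = 49 ordered sum pairs; collecting distinct values, A + A = {-38, -36, -34, -25, -23, -20, -18, -14, -12, -7, -6, -4, -2, -1, 2, 4, 7, 10, 12, 15, 18, 20, 26, 34, 42}, so |A + A| = 25. Thus K = 25/7. For comparison, the minimum possible |A + A| over all 7-element sets is 2·7 − 1 = 13 (so min K = 13/7), attained only by arithmetic progressions.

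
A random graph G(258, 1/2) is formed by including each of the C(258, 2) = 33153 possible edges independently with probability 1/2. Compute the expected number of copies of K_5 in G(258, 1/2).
E[# K_5] = C(258, 5) · (1/2)^C(5, 2) = 9161897856 / 2^10 = 71577327/8 = 8947165.875

For each 5-subset S of vertices (there are C(258, 5) = 9161897856 such S), let X_S = 1 if S induces a K_5 (all C(5, 2) = 10 edges present). Then P(X_S = 1) = (1/2)^10 = 1/1024. By linearity of expectation, E[# K_5] = C(258, 5) · (1/2)^10 = 9161897856 / 1024 = 71577327/8 = 8947165.875.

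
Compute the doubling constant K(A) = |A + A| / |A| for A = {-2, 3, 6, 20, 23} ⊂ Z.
K = |A + A| / |A| = 14/5

Enumerate A + A = {a + b : a, b ∈ A}. With |A| = 5, there are |A|^2 = 25 ordered sum pairs; collecting distinct values, A + A = {-4, 1, 4, 6, 9, 12, 18, 21, 23, 26, 29, 40, 43, 46}, so |A + A| = 14. Thus K = 14/5. For comparison, the minimum possible |A + A| over all 5-element sets is 2·5 − 1 = 9 (so min K = 9/5), attained only by arithmetic progressions.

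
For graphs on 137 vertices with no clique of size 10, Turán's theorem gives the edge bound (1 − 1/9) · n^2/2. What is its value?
Turán density bound = (8/9) · 137^2/2 = 75076/9 ≈ 8341.7778

Turán's theorem: ex(n, K_{r+1}) is achieved by the complete r-partite Turán graph T(n, r) with parts as balanced as possible, and is at most (1 − 1/r) · n^2/2. For r = 9, n = 137: the density bound is (8/9) · 18769/2 = 75076/9 ≈ 8341.7778. The integer-valued extremum is e(T(137, 9)) = 8341, which is strictly less than the density bound 75076/9 since 9 ∤ 137 (the parts of T(137, 9) cannot all be equal).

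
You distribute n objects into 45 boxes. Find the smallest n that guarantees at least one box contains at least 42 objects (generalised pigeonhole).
n = (42 − 1)·45 + 1 = 1846

By the generalised pigeonhole principle, to guarantee some box contains ≥ r objects we need more than (r − 1) · k objects total. Threshold: n = (r − 1) · k + 1. With r = 42 and k = 45: n = 41 · 45 + 1 = 1845 + 1 = 1846. For n = 1845 = 41 · 45, we can put exactly 41 objects in every box, avoiding 42 in any single one — so 1846 is tight.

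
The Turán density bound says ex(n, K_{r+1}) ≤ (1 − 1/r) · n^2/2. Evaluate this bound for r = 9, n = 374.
Turán density bound = (8/9) · 374^2/2 = 559504/9 ≈ 62167.1111

Turán's theorem: ex(n, K_{r+1}) is achieved by the complete r-partite Turán graph T(n, r) with parts as balanced as possible, and is at most (1 − 1/r) · n^2/2. For r = 9, n = 374: the density bound is (8/9) · 139876/2 = 559504/9 ≈ 62167.1111. The integer-valued extremum is e(T(374, 9)) = 62166, which is strictly less than the density bound 559504/9 since 9 ∤ 374 (the parts of T(374, 9) cannot all be equal).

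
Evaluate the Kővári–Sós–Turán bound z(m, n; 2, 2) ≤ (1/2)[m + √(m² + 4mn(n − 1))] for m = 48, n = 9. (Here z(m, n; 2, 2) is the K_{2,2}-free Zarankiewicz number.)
z(48, 9; 2, 2) ≤ (1/2)[48 + √(48² + 4·48·9·8)] = (1/2)[48 + √16128] = 87.498

Kővári–Sós–Turán: let r_1, ..., r_48 be the row sums and z = Σ r_i the total number of 1s. Each pair of columns can share at most one row with both entries 1 (else a 2×2 all-ones block appears), so Σ_i C(r_i, 2) ≤ C(9, 2) = 36. By convexity Σ_i C(r_i, 2) ≥ 48·C(z/48, 2) = z(z − 48)/(2·48), giving z² − 48z − 48·9·8 ≤ 0 and hence z ≤ (1/2)[48 + √(2304 + 4·3456)] = (1/2)[48 + √16128] ≈ (1/2)(48 + 126.9961) = 87.498.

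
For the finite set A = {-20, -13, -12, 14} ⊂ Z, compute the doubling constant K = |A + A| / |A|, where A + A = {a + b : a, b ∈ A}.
K = |A + A| / |A| = 10/4 = 5/2

Enumerate A + A = {a + b : a, b ∈ A}. With |A| = 4, there are |A|^2 = 16 ordered sum pairs; collecting distinct values, A + A = {-40, -33, -32, -26, -25, -24, -6, 1, 2, 28}, so |A + A| = 10. Thus K = 10/4 = 5/2. For comparison, the minimum possible |A + A| over all 4-element sets is 2·4 − 1 = 7 (so min K = 7/4), attained only by arithmetic progressions.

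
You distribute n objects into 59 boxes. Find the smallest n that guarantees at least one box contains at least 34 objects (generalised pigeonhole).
n = (34 − 1)·59 + 1 = 1948

By the generalised pigeonhole principle, to guarantee some box contains ≥ r objects we need more than (r − 1) · k objects total. Threshold: n = (r − 1) · k + 1. With r = 34 and k = 59: n = 33 · 59 + 1 = 1947 + 1 = 1948. For n = 1947 = 33 · 59, we can put exactly 33 objects in every box, avoiding 34 in any single one — so 1948 is tight.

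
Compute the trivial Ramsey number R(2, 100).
R(2, 100) = 100

R(2, k) = k for all k ≥ 2: in a 2-colouring of K_k, either some edge is red (a red K_2) or all edges are blue (a blue K_k). And K_{99} coloured all-blue has no blue K_100, so R(2, 100) > 99. Hence R(2, 100) = 100.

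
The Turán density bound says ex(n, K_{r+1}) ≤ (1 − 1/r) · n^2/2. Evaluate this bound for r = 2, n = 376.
Turán density bound = (1/2) · 376^2/2 = 35344

Turán's theorem: ex(n, K_{r+1}) is achieved by the complete r-partite Turán graph T(n, r) with parts as balanced as possible, and is at most (1 − 1/r) · n^2/2. For r = 2, n = 376: the density bound is (1/2) · 141376/2 = 35344. Since 2 ∣ 376, the Turán graph T(376, 2) has parts of equal size 188, and its edge count e(T(376, 2)) = 35344 attains the density bound exactly.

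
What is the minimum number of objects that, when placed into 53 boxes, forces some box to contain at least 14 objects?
n = (14 − 1)·53 + 1 = 690

By the generalised pigeonhole principle, to guarantee some box contains ≥ r objects we need more than (r − 1) · k objects total. Threshold: n = (r − 1) · k + 1. With r = 14 and k = 53: n = 13 · 53 + 1 = 689 + 1 = 690. For n = 689 = 13 · 53, we can put exactly 13 objects in every box, avoiding 14 in any single one — so 690 is tight.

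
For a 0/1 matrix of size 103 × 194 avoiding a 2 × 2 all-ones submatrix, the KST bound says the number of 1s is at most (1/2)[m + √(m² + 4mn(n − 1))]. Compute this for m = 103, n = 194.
z(103, 194; 2, 2) ≤ (1/2)[103 + √(103² + 4·103·194·193)] = (1/2)[103 + √15436713] = 2015.9791

Kővári–Sós–Turán: let r_1, ..., r_103 be the row sums and z = Σ r_i the total number of 1s. Each pair of columns can share at most one row with both entries 1 (else a 2×2 all-ones block appears), so Σ_i C(r_i, 2) ≤ C(194, 2) = 18721. By convexity Σ_i C(r_i, 2) ≥ 103·C(z/103, 2) = z(z − 103)/(2·103), giving z² − 103z − 103·194·193 ≤ 0 and hence z ≤ (1/2)[103 + √(10609 + 4·3856526)] = (1/2)[103 + √15436713] ≈ (1/2)(103 + 3928.9583) = 2015.9791.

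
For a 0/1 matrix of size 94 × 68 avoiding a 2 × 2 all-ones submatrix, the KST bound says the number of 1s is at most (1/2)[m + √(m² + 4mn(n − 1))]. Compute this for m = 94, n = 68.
z(94, 68; 2, 2) ≤ (1/2)[94 + √(94² + 4·94·68·67)] = (1/2)[94 + √1721892] = 703.1044

Kővári–Sós–Turán: let r_1, ..., r_94 be the row sums and z = Σ r_i the total number of 1s. Each pair of columns can share at most one row with both entries 1 (else a 2×2 all-ones block appears), so Σ_i C(r_i, 2) ≤ C(68, 2) = 2278. By convexity Σ_i C(r_i, 2) ≥ 94·C(z/94, 2) = z(z − 94)/(2·94), giving z² − 94z − 94·68·67 ≤ 0 and hence z ≤ (1/2)[94 + √(8836 + 4·428264)] = (1/2)[94 + √1721892] ≈ (1/2)(94 + 1312.2088) = 703.1044.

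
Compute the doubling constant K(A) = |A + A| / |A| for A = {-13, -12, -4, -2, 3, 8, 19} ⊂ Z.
K = |A + A| / |A| = 25/7

Enumerate A + A = {a + b : a, b ∈ A}. With |A| = 7, there are |A|^2 = 49 ordered sum pairs; collecting distinct values, A + A = {-26, -25, -24, -17, -16, -15, -14, -10, -9, -8, -6, -5, -4, -1, 1, 4, 6, 7, 11, 15, 16, 17, 22, 27, 38}, so |A + A| = 25. Thus K = 25/7. For comparison, the minimum possible |A + A| over all 7-element sets is 2·7 − 1 = 13 (so min K = 13/7), attained only by arithmetic progressions.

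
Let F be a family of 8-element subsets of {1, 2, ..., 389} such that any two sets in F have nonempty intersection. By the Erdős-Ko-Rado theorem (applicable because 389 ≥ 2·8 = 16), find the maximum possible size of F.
max |F| = C(388, 7) = 248744535954816

The Erdős-Ko-Rado theorem states: for n ≥ 2k, an intersecting family of k-subsets of an n-element set has size at most C(n − 1, k − 1), with equality for 'star' families {A ⊆ [n] : |A| = k, i ∈ A} (fix an element i). For n = 389, k = 8: C(388, 7) = 248744535954816.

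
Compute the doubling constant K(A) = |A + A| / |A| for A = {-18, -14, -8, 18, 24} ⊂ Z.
K = |A + A| / |A| = 14/5

Enumerate A + A = {a + b : a, b ∈ A}. With |A| = 5, there are |A|^2 = 25 ordered sum pairs; collecting distinct values, A + A = {-36, -32, -28, -26, -22, -16, 0, 4, 6, 10, 16, 36, 42, 48}, so |A + A| = 14. Thus K = 14/5. For comparison, the minimum possible |A + A| over all 5-element sets is 2·5 − 1 = 9 (so min K = 9/5), attained only by arithmetic progressions.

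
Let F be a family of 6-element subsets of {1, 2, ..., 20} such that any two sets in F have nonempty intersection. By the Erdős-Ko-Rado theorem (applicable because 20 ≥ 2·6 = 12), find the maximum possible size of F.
max |F| = C(19, 5) = 11628

The Erdős-Ko-Rado theorem states: for n ≥ 2k, an intersecting family of k-subsets of an n-element set has size at most C(n − 1, k − 1), with equality for 'star' families {A ⊆ [n] : |A| = k, i ∈ A} (fix an element i). For n = 20, k = 6: C(19, 5) = 11628.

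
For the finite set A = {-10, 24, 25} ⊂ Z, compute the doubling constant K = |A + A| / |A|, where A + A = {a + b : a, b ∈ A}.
K = |A + A| / |A| = 6/3 = 2

Enumerate A + A = {a + b : a, b ∈ A}. With |A| = 3, there are |A|^2 = 9 ordered sum pairs; collecting distinct values, A + A = {-20, 14, 15, 48, 49, 50}, so |A + A| = 6. Thus K = 6/3 = 2. For comparison, the minimum possible |A + A| over all 3-element sets is 2·3 − 1 = 5 (so min K = 5/3), attained only by arithmetic progressions.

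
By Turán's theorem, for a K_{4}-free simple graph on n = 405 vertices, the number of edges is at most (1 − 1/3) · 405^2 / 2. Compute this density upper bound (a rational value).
Turán density bound = (2/3) · 405^2/2 = 54675

Turán's theorem: ex(n, K_{r+1}) is achieved by the complete r-partite Turán graph T(n, r) with parts as balanced as possible, and is at most (1 − 1/r) · n^2/2. For r = 3, n = 405: the density bound is (2/3) · 164025/2 = 54675. Since 3 ∣ 405, the Turán graph T(405, 3) has parts of equal size 135, and its edge count e(T(405, 3)) = 54675 attains the density bound exactly.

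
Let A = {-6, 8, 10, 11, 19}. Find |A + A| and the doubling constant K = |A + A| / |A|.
K = |A + A| / |A| = 15/5 = 3

Enumerate A + A = {a + b : a, b ∈ A}. With |A| = 5, there are |A|^2 = 25 ordered sum pairs; collecting distinct values, A + A = {-12, 2, 4, 5, 13, 16, 18, 19, 20, 21, 22, 27, 29, 30, 38}, so |A + A| = 15. Thus K = 15/5 = 3. For comparison, the minimum possible |A + A| over all 5-element sets is 2·5 − 1 = 9 (so min K = 9/5), attained only by arithmetic progressions.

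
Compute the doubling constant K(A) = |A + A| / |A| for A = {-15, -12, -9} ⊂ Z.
K = |A + A| / |A| = 5/3

Enumerate A + A = {a + b : a, b ∈ A}. With |A| = 3, there are |A|^2 = 9 ordered sum pairs; collecting distinct values, A + A = {-30, -27, -24, -21, -18}, so |A + A| = 5. Thus K = 5/3. Here |A + A| = 2|A| − 1 = 5, the minimum possible — so K = 5/3 is minimal, which holds iff A is an arithmetic progression.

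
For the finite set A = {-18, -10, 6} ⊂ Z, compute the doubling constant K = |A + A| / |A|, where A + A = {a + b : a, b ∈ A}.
K = |A + A| / |A| = 6/3 = 2

Enumerate A + A = {a + b : a, b ∈ A}. With |A| = 3, there are |A|^2 = 9 ordered sum pairs; collecting distinct values, A + A = {-36, -28, -20, -12, -4, 12}, so |A + A| = 6. Thus K = 6/3 = 2. For comparison, the minimum possible |A + A| over all 3-element sets is 2·3 − 1 = 5 (so min K = 5/3), attained only by arithmetic progressions.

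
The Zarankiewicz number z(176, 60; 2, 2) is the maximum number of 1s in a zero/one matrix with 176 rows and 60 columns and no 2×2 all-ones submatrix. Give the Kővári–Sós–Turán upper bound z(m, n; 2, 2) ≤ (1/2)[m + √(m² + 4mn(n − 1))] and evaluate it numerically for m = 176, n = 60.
z(176, 60; 2, 2) ≤ (1/2)[176 + √(176² + 4·176·60·59)] = (1/2)[176 + √2523136] = 882.2191

Kővári–Sós–Turán: let r_1, ..., r_176 be the row sums and z = Σ r_i the total number of 1s. Each pair of columns can share at most one row with both entries 1 (else a 2×2 all-ones block appears), so Σ_i C(r_i, 2) ≤ C(60, 2) = 1770. By convexity Σ_i C(r_i, 2) ≥ 176·C(z/176, 2) = z(z − 176)/(2·176), giving z² − 176z − 176·60·59 ≤ 0 and hence z ≤ (1/2)[176 + √(30976 + 4·623040)] = (1/2)[176 + √2523136] ≈ (1/2)(176 + 1588.4382) = 882.2191.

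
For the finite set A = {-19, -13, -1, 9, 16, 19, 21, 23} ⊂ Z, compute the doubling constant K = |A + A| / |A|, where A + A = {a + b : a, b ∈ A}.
K = |A + A| / |A| = 32/8 = 4

Enumerate A + A = {a + b : a, b ∈ A}. With |A| = 8, there are |A|^2 = 64 ordered sum pairs; collecting distinct values, A + A = {-38, -32, -26, -20, -14, -10, -4, -3, -2, 0, 2, 3, 4, 6, 8, 10, 15, 18, 20, 22, 25, 28, 30, 32, 35, 37, 38, 39, 40, 42, 44, 46}, so |A + A| = 32. Thus K = 32/8 = 4. For comparison, the minimum possible |A + A| over all 8-element sets is 2·8 − 1 = 15 (so min K = 15/8), attained only by arithmetic progressions.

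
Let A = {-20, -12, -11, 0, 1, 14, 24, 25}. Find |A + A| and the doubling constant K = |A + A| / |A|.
K = |A + A| / |A| = 31/8

Enumerate A + A = {a + b : a, b ∈ A}. With |A| = 8, there are |A|^2 = 64 ordered sum pairs; collecting distinct values, A + A = {-40, -32, -31, -24, -23, -22, -20, -19, -12, -11, -10, -6, 0, 1, 2, 3, 4, 5, 12, 13, 14, 15, 24, 25, 26, 28, 38, 39, 48, 49, 50}, so |A + A| = 31. Thus K = 31/8. For comparison, the minimum possible |A + A| over all 8-element sets is 2·8 − 1 = 15 (so min K = 15/8), attained only by arithmetic progressions.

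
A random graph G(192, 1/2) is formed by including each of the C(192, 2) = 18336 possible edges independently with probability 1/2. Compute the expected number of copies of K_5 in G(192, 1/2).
E[# K_5] = C(192, 5) · (1/2)^C(5, 2) = 2063130048 / 2^10 = 32236407/16 = 2014775.4375

For each 5-subset S of vertices (there are C(192, 5) = 2063130048 such S), let X_S = 1 if S induces a K_5 (all C(5, 2) = 10 edges present). Then P(X_S = 1) = (1/2)^10 = 1/1024. By linearity of expectation, E[# K_5] = C(192, 5) · (1/2)^10 = 2063130048 / 1024 = 32236407/16 = 2014775.4375.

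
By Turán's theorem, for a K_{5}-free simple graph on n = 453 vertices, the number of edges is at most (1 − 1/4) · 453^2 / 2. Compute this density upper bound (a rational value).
Turán density bound = (3/4) · 453^2/2 = 615627/8 ≈ 76953.375

Turán's theorem: ex(n, K_{r+1}) is achieved by the complete r-partite Turán graph T(n, r) with parts as balanced as possible, and is at most (1 − 1/r) · n^2/2. For r = 4, n = 453: the density bound is (3/4) · 205209/2 = 615627/8 ≈ 76953.375. The integer-valued extremum is e(T(453, 4)) = 76953, which is strictly less than the density bound 615627/8 since 4 ∤ 453 (the parts of T(453, 4) cannot all be equal).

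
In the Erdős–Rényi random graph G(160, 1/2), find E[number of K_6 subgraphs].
E[# K_6] = C(160, 6) · (1/2)^C(6, 2) = 21193254160 / 2^15 = 1324578385/2048 ≈ 646766.789551

For each 6-subset S of vertices (there are C(160, 6) = 21193254160 such S), let X_S = 1 if S induces a K_6 (all C(6, 2) = 15 edges present). Then P(X_S = 1) = (1/2)^15 = 1/32768. By linearity of expectation, E[# K_6] = C(160, 6) · (1/2)^15 = 21193254160 / 32768 = 1324578385/2048 ≈ 646766.789551.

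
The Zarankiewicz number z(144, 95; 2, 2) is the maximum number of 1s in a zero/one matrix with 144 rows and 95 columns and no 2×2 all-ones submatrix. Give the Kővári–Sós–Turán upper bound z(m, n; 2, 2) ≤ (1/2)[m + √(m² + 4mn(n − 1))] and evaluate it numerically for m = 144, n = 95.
z(144, 95; 2, 2) ≤ (1/2)[144 + √(144² + 4·144·95·94)] = (1/2)[144 + √5164416] = 1208.2676

Kővári–Sós–Turán: let r_1, ..., r_144 be the row sums and z = Σ r_i the total number of 1s. Each pair of columns can share at most one row with both entries 1 (else a 2×2 all-ones block appears), so Σ_i C(r_i, 2) ≤ C(95, 2) = 4465. By convexity Σ_i C(r_i, 2) ≥ 144·C(z/144, 2) = z(z − 144)/(2·144), giving z² − 144z − 144·95·94 ≤ 0 and hence z ≤ (1/2)[144 + √(20736 + 4·1285920)] = (1/2)[144 + √5164416] ≈ (1/2)(144 + 2272.5351) = 1208.2676.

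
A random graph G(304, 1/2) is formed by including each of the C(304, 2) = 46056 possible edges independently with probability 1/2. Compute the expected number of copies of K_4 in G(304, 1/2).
E[# K_4] = C(304, 4) · (1/2)^C(4, 2) = 348881876 / 2^6 = 87220469/16 = 5451279.3125

For each 4-subset S of vertices (there are C(304, 4) = 348881876 such S), let X_S = 1 if S induces a K_4 (all C(4, 2) = 6 edges present). Then P(X_S = 1) = (1/2)^6 = 1/64. By linearity of expectation, E[# K_4] = C(304, 4) · (1/2)^6 = 348881876 / 64 = 87220469/16 = 5451279.3125.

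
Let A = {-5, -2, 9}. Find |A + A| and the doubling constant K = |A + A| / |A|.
K = |A + A| / |A| = 6/3 = 2

Enumerate A + A = {a + b : a, b ∈ A}. With |A| = 3, there are |A|^2 = 9 ordered sum pairs; collecting distinct values, A + A = {-10, -7, -4, 4, 7, 18}, so |A + A| = 6. Thus K = 6/3 = 2. For comparison, the minimum possible |A + A| over all 3-element sets is 2·3 − 1 = 5 (so min K = 5/3), attained only by arithmetic progressions.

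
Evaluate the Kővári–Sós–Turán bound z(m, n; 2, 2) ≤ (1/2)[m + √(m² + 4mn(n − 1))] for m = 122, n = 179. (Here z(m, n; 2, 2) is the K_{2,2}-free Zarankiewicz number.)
z(122, 179; 2, 2) ≤ (1/2)[122 + √(122² + 4·122·179·178)] = (1/2)[122 + √15563540] = 2033.5326

Kővári–Sós–Turán: let r_1, ..., r_122 be the row sums and z = Σ r_i the total number of 1s. Each pair of columns can share at most one row with both entries 1 (else a 2×2 all-ones block appears), so Σ_i C(r_i, 2) ≤ C(179, 2) = 15931. By convexity Σ_i C(r_i, 2) ≥ 122·C(z/122, 2) = z(z − 122)/(2·122), giving z² − 122z − 122·179·178 ≤ 0 and hence z ≤ (1/2)[122 + √(14884 + 4·3887164)] = (1/2)[122 + √15563540] ≈ (1/2)(122 + 3945.0653) = 2033.5326.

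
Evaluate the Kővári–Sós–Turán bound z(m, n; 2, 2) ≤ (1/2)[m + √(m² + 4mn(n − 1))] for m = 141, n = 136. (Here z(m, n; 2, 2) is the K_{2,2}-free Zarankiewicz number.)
z(141, 136; 2, 2) ≤ (1/2)[141 + √(141² + 4·141·136·135)] = (1/2)[141 + √10374921] = 1681.0062

Kővári–Sós–Turán: let r_1, ..., r_141 be the row sums and z = Σ r_i the total number of 1s. Each pair of columns can share at most one row with both entries 1 (else a 2×2 all-ones block appears), so Σ_i C(r_i, 2) ≤ C(136, 2) = 9180. By convexity Σ_i C(r_i, 2) ≥ 141·C(z/141, 2) = z(z − 141)/(2·141), giving z² − 141z − 141·136·135 ≤ 0 and hence z ≤ (1/2)[141 + √(19881 + 4·2588760)] = (1/2)[141 + √10374921] ≈ (1/2)(141 + 3221.0124) = 1681.0062.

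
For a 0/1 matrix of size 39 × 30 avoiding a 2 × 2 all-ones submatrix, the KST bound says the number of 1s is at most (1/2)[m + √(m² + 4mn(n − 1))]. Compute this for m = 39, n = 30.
z(39, 30; 2, 2) ≤ (1/2)[39 + √(39² + 4·39·30·29)] = (1/2)[39 + √137241] = 204.7303

Kővári–Sós–Turán: let r_1, ..., r_39 be the row sums and z = Σ r_i the total number of 1s. Each pair of columns can share at most one row with both entries 1 (else a 2×2 all-ones block appears), so Σ_i C(r_i, 2) ≤ C(30, 2) = 435. By convexity Σ_i C(r_i, 2) ≥ 39·C(z/39, 2) = z(z − 39)/(2·39), giving z² − 39z − 39·30·29 ≤ 0 and hence z ≤ (1/2)[39 + √(1521 + 4·33930)] = (1/2)[39 + √137241] ≈ (1/2)(39 + 370.4605) = 204.7303.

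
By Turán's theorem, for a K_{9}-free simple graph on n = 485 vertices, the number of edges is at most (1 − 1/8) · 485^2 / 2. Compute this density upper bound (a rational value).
Turán density bound = (7/8) · 485^2/2 = 1646575/16 ≈ 102910.9375

Turán's theorem: ex(n, K_{r+1}) is achieved by the complete r-partite Turán graph T(n, r) with parts as balanced as possible, and is at most (1 − 1/r) · n^2/2. For r = 8, n = 485: the density bound is (7/8) · 235225/2 = 1646575/16 ≈ 102910.9375. The integer-valued extremum is e(T(485, 8)) = 102910, which is strictly less than the density bound 1646575/16 since 8 ∤ 485 (the parts of T(485, 8) cannot all be equal).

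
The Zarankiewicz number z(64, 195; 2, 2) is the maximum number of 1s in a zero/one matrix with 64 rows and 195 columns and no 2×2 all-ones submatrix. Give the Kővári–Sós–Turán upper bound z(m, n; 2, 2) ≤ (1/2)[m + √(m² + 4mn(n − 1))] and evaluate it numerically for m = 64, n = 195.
z(64, 195; 2, 2) ≤ (1/2)[64 + √(64² + 4·64·195·194)] = (1/2)[64 + √9688576] = 1588.3239

Kővári–Sós–Turán: let r_1, ..., r_64 be the row sums and z = Σ r_i the total number of 1s. Each pair of columns can share at most one row with both entries 1 (else a 2×2 all-ones block appears), so Σ_i C(r_i, 2) ≤ C(195, 2) = 18915. By convexity Σ_i C(r_i, 2) ≥ 64·C(z/64, 2) = z(z − 64)/(2·64), giving z² − 64z − 64·195·194 ≤ 0 and hence z ≤ (1/2)[64 + √(4096 + 4·2421120)] = (1/2)[64 + √9688576] ≈ (1/2)(64 + 3112.6477) = 1588.3239.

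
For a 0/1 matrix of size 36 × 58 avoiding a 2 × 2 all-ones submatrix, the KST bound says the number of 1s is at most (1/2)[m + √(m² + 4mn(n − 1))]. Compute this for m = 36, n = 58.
z(36, 58; 2, 2) ≤ (1/2)[36 + √(36² + 4·36·58·57)] = (1/2)[36 + √477360] = 363.4562

Kővári–Sós–Turán: let r_1, ..., r_36 be the row sums and z = Σ r_i the total number of 1s. Each pair of columns can share at most one row with both entries 1 (else a 2×2 all-ones block appears), so Σ_i C(r_i, 2) ≤ C(58, 2) = 1653. By convexity Σ_i C(r_i, 2) ≥ 36·C(z/36, 2) = z(z − 36)/(2·36), giving z² − 36z − 36·58·57 ≤ 0 and hence z ≤ (1/2)[36 + √(1296 + 4·119016)] = (1/2)[36 + √477360] ≈ (1/2)(36 + 690.9124) = 363.4562.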